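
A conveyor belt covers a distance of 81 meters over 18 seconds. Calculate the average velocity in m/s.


Given: distance d = 81 m, time t = 18 s
Using v = d / t
v = 81 / 18
v = 9/2 m/s

9/2 m/s


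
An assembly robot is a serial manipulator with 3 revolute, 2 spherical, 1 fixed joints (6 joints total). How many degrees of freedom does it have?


Given: serial robot with 3 revolute, 2 spherical, 1 fixed joints
DOF contribution per joint type: revolute=1, prismatic=1, spherical=3, fixed=0
DOF = 3*1 + 2*3 + 1*0
DOF = 9

9


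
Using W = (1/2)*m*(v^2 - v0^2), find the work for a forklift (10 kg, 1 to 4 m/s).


Given: m = 10 kg, v0 = 1 m/s, v = 4 m/s
Using W = (1/2)*m*(v^2 - v0^2)
v^2 = 4^2 = 16
v0^2 = 1^2 = 1
v^2 - v0^2 = 16 - 1 = 15
W = (1/2)*10*15 = 75 J

75 J


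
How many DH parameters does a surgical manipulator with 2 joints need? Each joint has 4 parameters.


Given: 2 joints, 4 DH parameters per joint (d, theta, a, alpha)
Total DH parameters = number_of_joints * 4
Total = 2 * 4
Total = 8

8


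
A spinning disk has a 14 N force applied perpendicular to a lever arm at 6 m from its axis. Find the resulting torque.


Given: F = 14 N, r = 6 m, angle = 90 deg (perpendicular)
Using tau = F * r * sin(90)
sin(90) = 1
tau = 14 * 6 * 1
tau = 84 Nm

84 Nm


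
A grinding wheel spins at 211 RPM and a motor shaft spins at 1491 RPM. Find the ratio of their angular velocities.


Given: RPM_A = 211, RPM_B = 1491
omega = 2*pi*RPM/60, so omega_A/omega_B = RPM_A / RPM_B
omega_A/omega_B = 211 / 1491
omega_A/omega_B = 211/1491

211/1491


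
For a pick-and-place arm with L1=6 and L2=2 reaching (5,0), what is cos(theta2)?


Given: L1 = 6, L2 = 2, target (x, y) = (5, 0)
Using cos(theta2) = (x^2 + y^2 - L1^2 - L2^2) / (2*L1*L2)
x^2 + y^2 = 5^2 + 0 = 25
L1^2 + L2^2 = 36 + 4 = 40
Numerator = 25 - 40 = -15
Denominator = 2*6*2 = 24
cos(theta2) = -15/24 = -5/8

-5/8


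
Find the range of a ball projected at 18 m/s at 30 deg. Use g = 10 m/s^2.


Given: v0 = 18 m/s, theta = 30 deg, g = 10 m/s^2
sin(2*30) = sin(60) = sqrt(3)/2
Using R = v0^2 * sin(2*theta) / g
R = 18^2 * (sqrt(3)/2) / 10
R = 324 * sqrt(3) / 20
R = 81/5*sqrt(3) m

81/5*sqrt(3) m


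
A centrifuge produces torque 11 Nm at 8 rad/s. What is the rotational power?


Given: tau = 11 Nm, omega = 8 rad/s
Using P = tau * omega
P = 11 * 8
P = 88 W

88 W


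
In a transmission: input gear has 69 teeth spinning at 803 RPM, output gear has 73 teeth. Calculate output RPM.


Given: N1 = 69 teeth, w1 = 803 RPM, N2 = 73 teeth
Using N1*w1 = N2*w2
w2 = N1*w1 / N2
w2 = 69*803 / 73
w2 = 55407 / 73
w2 = 759 RPM

759 RPM


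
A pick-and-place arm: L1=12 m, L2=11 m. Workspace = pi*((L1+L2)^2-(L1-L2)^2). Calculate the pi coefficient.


Given: L1 = 12, L2 = 11
(L1+L2)^2 = (23)^2 = 529
(L1-L2)^2 = (1)^2 = 1
Difference = 529 - 1 = 528
This equals 4*L1*L2 = 4*12*11 = 528
Workspace area = 528*pi

528


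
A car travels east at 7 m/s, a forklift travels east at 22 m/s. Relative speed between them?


Given: v_A = 7 m/s east, v_B = 22 m/s east
Both move in the same direction; relative speed = |v_A - v_B|
|7 - 22| = |-15|
= 15 m/s

15 m/s


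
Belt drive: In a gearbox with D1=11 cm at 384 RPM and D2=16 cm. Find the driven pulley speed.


Given: D1 = 11 cm, w1 = 384 RPM, D2 = 16 cm
Using D1*w1 = D2*w2
w2 = D1*w1 / D2
w2 = 11*384 / 16
w2 = 4224 / 16
w2 = 264 RPM

264 RPM


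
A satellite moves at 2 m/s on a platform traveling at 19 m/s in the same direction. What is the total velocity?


Given: object velocity = 2 m/s, platform velocity = 19 m/s (same direction)
Using classical velocity addition: v_total = v_object + v_platform
v_total = 2 + 19
v_total = 21 m/s

21 m/s


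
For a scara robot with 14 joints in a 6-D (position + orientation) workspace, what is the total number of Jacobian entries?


Given: task space dimension = 6, joints = 14
Jacobian is a 6 x 14 matrix
Total entries = rows * columns
Total = 6 * 14
Total = 84

84


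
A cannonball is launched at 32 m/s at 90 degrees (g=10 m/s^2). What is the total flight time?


Given: v0 = 32 m/s, theta = 90 deg, g = 10 m/s^2
sin(90) = 1
Using T = 2*v0*sin(theta) / g
T = 2*32*1 / 10
T = 64 / 10
T = 32/5 s

32/5 s


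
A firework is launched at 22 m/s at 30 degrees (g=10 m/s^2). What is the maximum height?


Given: v0 = 22 m/s, theta = 30 deg, g = 10 m/s^2
sin^2(30) = 1/4
Using H = v0^2 * sin^2(theta) / (2*g)
H = 22^2 * 1/4 / (2*10)
H = 484 * 1/4 / 20
H = 121 / 20
H = 121/20 m

121/20 m


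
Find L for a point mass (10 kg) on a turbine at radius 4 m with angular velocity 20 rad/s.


Given: m = 10 kg, r = 4 m, omega = 20 rad/s
For a point mass: I = m*r^2
I = 10*4^2 = 10*16 = 160
L = I*omega = 160*20
L = 3200 kg*m^2/s

3200 kg*m^2/s


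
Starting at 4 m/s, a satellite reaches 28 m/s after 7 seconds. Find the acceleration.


Given: initial velocity v0 = 4 m/s, final velocity v = 28 m/s, time t = 7 s
Using a = (v - v0) / t
a = (28 - 4) / 7
a = 24 / 7
a = 24/7 m/s^2

24/7 m/s^2


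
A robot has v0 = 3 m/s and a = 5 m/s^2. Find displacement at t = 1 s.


Given: v0 = 3 m/s, a = 5 m/s^2, t = 1 s
Using s = v0*t + (1/2)*a*t^2
s = 3*1 + (1/2)*5*1^2
s = 3 + (1/2)*5
s = 3 + 5/2
s = 11/2

11/2 m


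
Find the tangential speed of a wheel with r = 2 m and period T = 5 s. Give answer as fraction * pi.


Given: radius r = 2 m, period T = 5 s
Using v = 2*pi*r / T
v = 2*pi*2 / 5
v = 4*pi / 5
v = 4/5*pi m/s

4/5*pi m/s


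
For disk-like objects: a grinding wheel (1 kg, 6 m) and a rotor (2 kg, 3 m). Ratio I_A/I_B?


Given: M1=1 kg, R1=6 m, M2=2 kg, R2=3 m
For a disk: I = (1/2)*M*R^2, so I_A/I_B = (M1*R1^2)/(M2*R2^2)
M1*R1^2 = 1*36 = 36
M2*R2^2 = 2*9 = 18
I_A/I_B = 36/18 = 2

2


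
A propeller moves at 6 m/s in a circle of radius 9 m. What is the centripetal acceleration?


Given: v = 6 m/s, r = 9 m
Using a_c = v^2 / r
a_c = 6^2 / 9
a_c = 36 / 9
a_c = 4 m/s^2

4 m/s^2


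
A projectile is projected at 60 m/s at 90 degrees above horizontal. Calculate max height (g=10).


Given: v0 = 60 m/s, theta = 90 deg, g = 10 m/s^2
sin^2(90) = 1
Using H = v0^2 * sin^2(theta) / (2*g)
H = 60^2 * 1 / (2*10)
H = 3600 * 1 / 20
H = 3600 / 20
H = 180 m

180 m


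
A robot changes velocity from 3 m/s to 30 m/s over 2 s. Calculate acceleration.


Given: initial velocity v0 = 3 m/s, final velocity v = 30 m/s, time t = 2 s
Using a = (v - v0) / t
a = (30 - 3) / 2
a = 27 / 2
a = 27/2 m/s^2

27/2 m/s^2


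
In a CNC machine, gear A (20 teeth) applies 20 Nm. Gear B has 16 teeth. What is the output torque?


Given: N1 = 20, N2 = 16, T1 = 20 Nm
Using T2/T1 = N2/N1
T2 = T1 * N2 / N1
T2 = 20 * 16 / 20
T2 = 320 / 20
T2 = 16 Nm

16 Nm


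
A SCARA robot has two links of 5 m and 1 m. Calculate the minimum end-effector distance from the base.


Given: L1 = 5 m, L2 = 1 m
For a 2-link planar arm, min reach = |L1 - L2| (second link folded back)
Min reach = |5 - 1|
Min reach = 4 m

4 m


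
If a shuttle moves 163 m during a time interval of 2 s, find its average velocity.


Given: distance d = 163 m, time t = 2 s
Using v = d / t
v = 163 / 2
v = 163/2 m/s

163/2 m/s


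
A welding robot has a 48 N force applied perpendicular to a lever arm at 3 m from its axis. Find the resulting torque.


Given: F = 48 N, r = 3 m, angle = 90 deg (perpendicular)
Using tau = F * r * sin(90)
sin(90) = 1
tau = 48 * 3 * 1
tau = 144 Nm

144 Nm


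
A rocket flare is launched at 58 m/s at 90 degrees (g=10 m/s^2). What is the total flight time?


Given: v0 = 58 m/s, theta = 90 deg, g = 10 m/s^2
sin(90) = 1
Using T = 2*v0*sin(theta) / g
T = 2*58*1 / 10
T = 116 / 10
T = 58/5 s

58/5 s


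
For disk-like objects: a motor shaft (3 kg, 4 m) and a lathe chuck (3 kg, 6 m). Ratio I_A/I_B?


Given: M1=3 kg, R1=4 m, M2=3 kg, R2=6 m
For a disk: I = (1/2)*M*R^2, so I_A/I_B = (M1*R1^2)/(M2*R2^2)
M1*R1^2 = 3*16 = 48
M2*R2^2 = 3*36 = 108
I_A/I_B = 48/108 = 4/9

4/9


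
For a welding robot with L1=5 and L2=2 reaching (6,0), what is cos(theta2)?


Given: L1 = 5, L2 = 2, target (x, y) = (6, 0)
Using cos(theta2) = (x^2 + y^2 - L1^2 - L2^2) / (2*L1*L2)
x^2 + y^2 = 6^2 + 0 = 36
L1^2 + L2^2 = 25 + 4 = 29
Numerator = 36 - 29 = 7
Denominator = 2*5*2 = 20
cos(theta2) = 7/20 = 7/20

7/20


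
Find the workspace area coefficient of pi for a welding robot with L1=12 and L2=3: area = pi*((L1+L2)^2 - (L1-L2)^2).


Given: L1 = 12, L2 = 3
(L1+L2)^2 = (15)^2 = 225
(L1-L2)^2 = (9)^2 = 81
Difference = 225 - 81 = 144
This equals 4*L1*L2 = 4*12*3 = 144
Workspace area = 144*pi

144


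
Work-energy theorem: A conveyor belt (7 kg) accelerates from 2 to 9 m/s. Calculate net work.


Given: m = 7 kg, v0 = 2 m/s, v = 9 m/s
Using W = (1/2)*m*(v^2 - v0^2)
v^2 = 9^2 = 81
v0^2 = 2^2 = 4
v^2 - v0^2 = 81 - 4 = 77
W = (1/2)*7*77 = 539/2 J

539/2 J


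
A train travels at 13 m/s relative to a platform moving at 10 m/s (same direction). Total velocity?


Given: object velocity = 13 m/s, platform velocity = 10 m/s (same direction)
Using classical velocity addition: v_total = v_object + v_platform
v_total = 13 + 10
v_total = 23 m/s

23 m/s


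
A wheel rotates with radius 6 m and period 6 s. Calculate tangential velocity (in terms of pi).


Given: radius r = 6 m, period T = 6 s
Using v = 2*pi*r / T
v = 2*pi*6 / 6
v = 12*pi / 6
v = 2*pi m/s

2*pi m/s


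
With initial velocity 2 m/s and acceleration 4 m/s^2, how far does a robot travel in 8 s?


Given: v0 = 2 m/s, a = 4 m/s^2, t = 8 s
Using s = v0*t + (1/2)*a*t^2
s = 2*8 + (1/2)*4*8^2
s = 16 + (1/2)*256
s = 16 + 128
s = 144

144 m


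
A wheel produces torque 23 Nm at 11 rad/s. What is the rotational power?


Given: tau = 23 Nm, omega = 11 rad/s
Using P = tau * omega
P = 23 * 11
P = 253 W

253 W


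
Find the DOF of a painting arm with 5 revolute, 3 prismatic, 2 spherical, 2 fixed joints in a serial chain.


Given: serial robot with 5 revolute, 3 prismatic, 2 spherical, 2 fixed joints
DOF contribution per joint type: revolute=1, prismatic=1, spherical=3, fixed=0
DOF = 5*1 + 3*1 + 2*3 + 2*0
DOF = 14

14


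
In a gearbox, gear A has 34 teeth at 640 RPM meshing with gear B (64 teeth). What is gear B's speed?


Given: N1 = 34 teeth, w1 = 640 RPM, N2 = 64 teeth
Using N1*w1 = N2*w2
w2 = N1*w1 / N2
w2 = 34*640 / 64
w2 = 21760 / 64
w2 = 340 RPM

340 RPM


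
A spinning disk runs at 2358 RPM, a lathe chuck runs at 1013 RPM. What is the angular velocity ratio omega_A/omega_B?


Given: RPM_A = 2358, RPM_B = 1013
omega = 2*pi*RPM/60, so omega_A/omega_B = RPM_A / RPM_B
omega_A/omega_B = 2358 / 1013
omega_A/omega_B = 2358/1013

2358/1013


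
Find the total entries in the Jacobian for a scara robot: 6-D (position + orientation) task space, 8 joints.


Given: task space dimension = 6, joints = 8
Jacobian is a 6 x 8 matrix
Total entries = rows * columns
Total = 6 * 8
Total = 48

48


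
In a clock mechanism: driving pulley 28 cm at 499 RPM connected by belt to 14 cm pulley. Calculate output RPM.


Given: D1 = 28 cm, w1 = 499 RPM, D2 = 14 cm
Using D1*w1 = D2*w2
w2 = D1*w1 / D2
w2 = 28*499 / 14
w2 = 13972 / 14
w2 = 998 RPM

998 RPM


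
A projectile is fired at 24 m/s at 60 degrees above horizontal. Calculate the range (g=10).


Given: v0 = 24 m/s, theta = 60 deg, g = 10 m/s^2
sin(2*60) = sin(120) = sqrt(3)/2
Using R = v0^2 * sin(2*theta) / g
R = 24^2 * (sqrt(3)/2) / 10
R = 576 * sqrt(3) / 20
R = 144/5*sqrt(3) m

144/5*sqrt(3) m


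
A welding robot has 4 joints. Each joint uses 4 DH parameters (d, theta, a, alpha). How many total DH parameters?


Given: 4 joints, 4 DH parameters per joint (d, theta, a, alpha)
Total DH parameters = number_of_joints * 4
Total = 4 * 4
Total = 16

16


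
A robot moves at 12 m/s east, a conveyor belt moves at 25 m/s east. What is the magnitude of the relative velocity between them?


Given: v_A = 12 m/s east, v_B = 25 m/s east
Both move in the same direction; relative speed = |v_A - v_B|
|12 - 25| = |-13|
= 13 m/s

13 m/s


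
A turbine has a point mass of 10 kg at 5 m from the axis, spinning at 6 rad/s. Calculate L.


Given: m = 10 kg, r = 5 m, omega = 6 rad/s
For a point mass: I = m*r^2
I = 10*5^2 = 10*25 = 250
L = I*omega = 250*6
L = 1500 kg*m^2/s

1500 kg*m^2/s


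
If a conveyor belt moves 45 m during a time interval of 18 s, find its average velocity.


Given: distance d = 45 m, time t = 18 s
Using v = d / t
v = 45 / 18
v = 5/2 m/s

5/2 m/s


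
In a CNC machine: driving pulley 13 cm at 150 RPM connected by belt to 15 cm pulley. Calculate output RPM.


Given: D1 = 13 cm, w1 = 150 RPM, D2 = 15 cm
Using D1*w1 = D2*w2
w2 = D1*w1 / D2
w2 = 13*150 / 15
w2 = 1950 / 15
w2 = 130 RPM

130 RPM


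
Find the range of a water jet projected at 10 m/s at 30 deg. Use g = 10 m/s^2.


Given: v0 = 10 m/s, theta = 30 deg, g = 10 m/s^2
sin(2*30) = sin(60) = sqrt(3)/2
Using R = v0^2 * sin(2*theta) / g
R = 10^2 * (sqrt(3)/2) / 10
R = 100 * sqrt(3) / 20
R = 5*sqrt(3) m

5*sqrt(3) m


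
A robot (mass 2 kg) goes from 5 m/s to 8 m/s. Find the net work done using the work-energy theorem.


Given: m = 2 kg, v0 = 5 m/s, v = 8 m/s
Using W = (1/2)*m*(v^2 - v0^2)
v^2 = 8^2 = 64
v0^2 = 5^2 = 25
v^2 - v0^2 = 64 - 25 = 39
W = (1/2)*2*39 = 39 J

39 J


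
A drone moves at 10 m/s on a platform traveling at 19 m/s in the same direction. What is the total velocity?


Given: object velocity = 10 m/s, platform velocity = 19 m/s (same direction)
Using classical velocity addition: v_total = v_object + v_platform
v_total = 10 + 19
v_total = 29 m/s

29 m/s


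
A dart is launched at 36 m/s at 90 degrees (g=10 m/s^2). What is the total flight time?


Given: v0 = 36 m/s, theta = 90 deg, g = 10 m/s^2
sin(90) = 1
Using T = 2*v0*sin(theta) / g
T = 2*36*1 / 10
T = 72 / 10
T = 36/5 s

36/5 s


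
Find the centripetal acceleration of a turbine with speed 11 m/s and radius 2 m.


Given: v = 11 m/s, r = 2 m
Using a_c = v^2 / r
a_c = 11^2 / 2
a_c = 121 / 2
a_c = 121/2 m/s^2

121/2 m/s^2


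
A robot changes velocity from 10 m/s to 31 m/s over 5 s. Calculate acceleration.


Given: initial velocity v0 = 10 m/s, final velocity v = 31 m/s, time t = 5 s
Using a = (v - v0) / t
a = (31 - 10) / 5
a = 21 / 5
a = 21/5 m/s^2

21/5 m/s^2


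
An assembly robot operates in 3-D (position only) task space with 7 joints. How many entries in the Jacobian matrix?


Given: task space dimension = 3, joints = 7
Jacobian is a 3 x 7 matrix
Total entries = rows * columns
Total = 3 * 7
Total = 21

21


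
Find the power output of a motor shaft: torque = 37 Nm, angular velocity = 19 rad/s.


Given: tau = 37 Nm, omega = 19 rad/s
Using P = tau * omega
P = 37 * 19
P = 703 W

703 W


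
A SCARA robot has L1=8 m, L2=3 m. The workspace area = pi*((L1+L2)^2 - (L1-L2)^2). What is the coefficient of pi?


Given: L1 = 8, L2 = 3
(L1+L2)^2 = (11)^2 = 121
(L1-L2)^2 = (5)^2 = 25
Difference = 121 - 25 = 96
This equals 4*L1*L2 = 4*8*3 = 96
Workspace area = 96*pi

96


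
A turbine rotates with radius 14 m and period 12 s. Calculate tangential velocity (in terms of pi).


Given: radius r = 14 m, period T = 12 s
Using v = 2*pi*r / T
v = 2*pi*14 / 12
v = 28*pi / 12
v = 7/3*pi m/s

7/3*pi m/s


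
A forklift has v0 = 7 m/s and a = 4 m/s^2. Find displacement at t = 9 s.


Given: v0 = 7 m/s, a = 4 m/s^2, t = 9 s
Using s = v0*t + (1/2)*a*t^2
s = 7*9 + (1/2)*4*9^2
s = 63 + (1/2)*324
s = 63 + 162
s = 225

225 m


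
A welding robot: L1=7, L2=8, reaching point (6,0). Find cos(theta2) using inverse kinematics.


Given: L1 = 7, L2 = 8, target (x, y) = (6, 0)
Using cos(theta2) = (x^2 + y^2 - L1^2 - L2^2) / (2*L1*L2)
x^2 + y^2 = 6^2 + 0 = 36
L1^2 + L2^2 = 49 + 64 = 113
Numerator = 36 - 113 = -77
Denominator = 2*7*8 = 112
cos(theta2) = -77/112 = -11/16

-11/16


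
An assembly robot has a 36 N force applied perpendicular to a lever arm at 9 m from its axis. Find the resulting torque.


Given: F = 36 N, r = 9 m, angle = 90 deg (perpendicular)
Using tau = F * r * sin(90)
sin(90) = 1
tau = 36 * 9 * 1
tau = 324 Nm

324 Nm


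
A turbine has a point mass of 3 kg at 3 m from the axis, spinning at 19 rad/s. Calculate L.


Given: m = 3 kg, r = 3 m, omega = 19 rad/s
For a point mass: I = m*r^2
I = 3*3^2 = 3*9 = 27
L = I*omega = 27*19
L = 513 kg*m^2/s

513 kg*m^2/s


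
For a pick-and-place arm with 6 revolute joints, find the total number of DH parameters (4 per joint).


Given: 6 joints, 4 DH parameters per joint (d, theta, a, alpha)
Total DH parameters = number_of_joints * 4
Total = 6 * 4
Total = 24

24


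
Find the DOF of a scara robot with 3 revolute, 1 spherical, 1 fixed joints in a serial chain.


Given: serial robot with 3 revolute, 1 spherical, 1 fixed joints
DOF contribution per joint type: revolute=1, prismatic=1, spherical=3, fixed=0
DOF = 3*1 + 1*3 + 1*0
DOF = 6

6


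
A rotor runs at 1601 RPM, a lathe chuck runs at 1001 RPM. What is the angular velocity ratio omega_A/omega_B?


Given: RPM_A = 1601, RPM_B = 1001
omega = 2*pi*RPM/60, so omega_A/omega_B = RPM_A / RPM_B
omega_A/omega_B = 1601 / 1001
omega_A/omega_B = 1601/1001

1601/1001


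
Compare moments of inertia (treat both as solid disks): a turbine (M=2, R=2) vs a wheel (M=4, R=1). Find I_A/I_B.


Given: M1=2 kg, R1=2 m, M2=4 kg, R2=1 m
For a disk: I = (1/2)*M*R^2, so I_A/I_B = (M1*R1^2)/(M2*R2^2)
M1*R1^2 = 2*4 = 8
M2*R2^2 = 4*1 = 4
I_A/I_B = 8/4 = 2

2


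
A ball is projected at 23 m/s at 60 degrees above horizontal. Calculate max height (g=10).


Given: v0 = 23 m/s, theta = 60 deg, g = 10 m/s^2
sin^2(60) = 3/4
Using H = v0^2 * sin^2(theta) / (2*g)
H = 23^2 * 3/4 / (2*10)
H = 529 * 3/4 / 20
H = 1587/4 / 20
H = 1587/80 m

1587/80 m


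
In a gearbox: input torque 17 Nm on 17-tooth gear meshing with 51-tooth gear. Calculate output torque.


Given: N1 = 17, N2 = 51, T1 = 17 Nm
Using T2/T1 = N2/N1
T2 = T1 * N2 / N1
T2 = 17 * 51 / 17
T2 = 867 / 17
T2 = 51 Nm

51 Nm


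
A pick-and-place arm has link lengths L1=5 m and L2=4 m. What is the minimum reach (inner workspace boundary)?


Given: L1 = 5 m, L2 = 4 m
For a 2-link planar arm, min reach = |L1 - L2| (second link folded back)
Min reach = |5 - 4|
Min reach = 1 m

1 m


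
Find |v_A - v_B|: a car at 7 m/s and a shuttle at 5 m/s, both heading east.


Given: v_A = 7 m/s east, v_B = 5 m/s east
Both move in the same direction; relative speed = |v_A - v_B|
|7 - 5| = |2|
= 2 m/s

2 m/s


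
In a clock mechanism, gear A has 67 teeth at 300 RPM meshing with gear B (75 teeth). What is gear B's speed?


Given: N1 = 67 teeth, w1 = 300 RPM, N2 = 75 teeth
Using N1*w1 = N2*w2
w2 = N1*w1 / N2
w2 = 67*300 / 75
w2 = 20100 / 75
w2 = 268 RPM

268 RPM


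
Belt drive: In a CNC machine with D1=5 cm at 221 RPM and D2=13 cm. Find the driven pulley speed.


Given: D1 = 5 cm, w1 = 221 RPM, D2 = 13 cm
Using D1*w1 = D2*w2
w2 = D1*w1 / D2
w2 = 5*221 / 13
w2 = 1105 / 13
w2 = 85 RPM

85 RPM


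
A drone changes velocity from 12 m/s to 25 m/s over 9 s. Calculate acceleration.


Given: initial velocity v0 = 12 m/s, final velocity v = 25 m/s, time t = 9 s
Using a = (v - v0) / t
a = (25 - 12) / 9
a = 13 / 9
a = 13/9 m/s^2

13/9 m/s^2


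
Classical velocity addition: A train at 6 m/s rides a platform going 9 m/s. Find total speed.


Given: object velocity = 6 m/s, platform velocity = 9 m/s (same direction)
Using classical velocity addition: v_total = v_object + v_platform
v_total = 6 + 9
v_total = 15 m/s

15 m/s


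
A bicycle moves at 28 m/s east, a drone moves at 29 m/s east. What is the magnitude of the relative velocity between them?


Given: v_A = 28 m/s east, v_B = 29 m/s east
Both move in the same direction; relative speed = |v_A - v_B|
|28 - 29| = |-1|
= 1 m/s

1 m/s


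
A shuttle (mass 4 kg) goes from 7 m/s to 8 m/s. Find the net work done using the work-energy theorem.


Given: m = 4 kg, v0 = 7 m/s, v = 8 m/s
Using W = (1/2)*m*(v^2 - v0^2)
v^2 = 8^2 = 64
v0^2 = 7^2 = 49
v^2 - v0^2 = 64 - 49 = 15
W = (1/2)*4*15 = 30 J

30 J


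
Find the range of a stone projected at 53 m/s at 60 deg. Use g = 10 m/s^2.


Given: v0 = 53 m/s, theta = 60 deg, g = 10 m/s^2
sin(2*60) = sin(120) = sqrt(3)/2
Using R = v0^2 * sin(2*theta) / g
R = 53^2 * (sqrt(3)/2) / 10
R = 2809 * sqrt(3) / 20
R = 2809/20*sqrt(3) m

2809/20*sqrt(3) m


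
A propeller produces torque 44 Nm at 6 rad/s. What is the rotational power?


Given: tau = 44 Nm, omega = 6 rad/s
Using P = tau * omega
P = 44 * 6
P = 264 W

264 W


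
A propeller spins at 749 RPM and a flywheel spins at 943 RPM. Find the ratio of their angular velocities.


Given: RPM_A = 749, RPM_B = 943
omega = 2*pi*RPM/60, so omega_A/omega_B = RPM_A / RPM_B
omega_A/omega_B = 749 / 943
omega_A/omega_B = 749/943

749/943


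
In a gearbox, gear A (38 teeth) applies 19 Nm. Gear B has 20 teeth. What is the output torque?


Given: N1 = 38, N2 = 20, T1 = 19 Nm
Using T2/T1 = N2/N1
T2 = T1 * N2 / N1
T2 = 19 * 20 / 38
T2 = 380 / 38
T2 = 10 Nm

10 Nm


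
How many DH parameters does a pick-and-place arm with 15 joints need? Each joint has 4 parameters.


Given: 15 joints, 4 DH parameters per joint (d, theta, a, alpha)
Total DH parameters = number_of_joints * 4
Total = 15 * 4
Total = 60

60


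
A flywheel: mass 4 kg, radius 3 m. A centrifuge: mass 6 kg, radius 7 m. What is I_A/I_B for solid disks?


Given: M1=4 kg, R1=3 m, M2=6 kg, R2=7 m
For a disk: I = (1/2)*M*R^2, so I_A/I_B = (M1*R1^2)/(M2*R2^2)
M1*R1^2 = 4*9 = 36
M2*R2^2 = 6*49 = 294
I_A/I_B = 36/294 = 6/49

6/49


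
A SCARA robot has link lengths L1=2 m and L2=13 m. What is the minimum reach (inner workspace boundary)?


Given: L1 = 2 m, L2 = 13 m
For a 2-link planar arm, min reach = |L1 - L2| (second link folded back)
Min reach = |2 - 13|
Min reach = 11 m

11 m


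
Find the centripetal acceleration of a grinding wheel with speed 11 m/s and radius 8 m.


Given: v = 11 m/s, r = 8 m
Using a_c = v^2 / r
a_c = 11^2 / 8
a_c = 121 / 8
a_c = 121/8 m/s^2

121/8 m/s^2


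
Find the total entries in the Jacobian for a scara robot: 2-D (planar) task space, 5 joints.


Given: task space dimension = 2, joints = 5
Jacobian is a 2 x 5 matrix
Total entries = rows * columns
Total = 2 * 5
Total = 10

10


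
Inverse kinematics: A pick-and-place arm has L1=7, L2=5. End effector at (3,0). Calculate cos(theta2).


Given: L1 = 7, L2 = 5, target (x, y) = (3, 0)
Using cos(theta2) = (x^2 + y^2 - L1^2 - L2^2) / (2*L1*L2)
x^2 + y^2 = 3^2 + 0 = 9
L1^2 + L2^2 = 49 + 25 = 74
Numerator = 9 - 74 = -65
Denominator = 2*7*5 = 70
cos(theta2) = -65/70 = -13/14

-13/14


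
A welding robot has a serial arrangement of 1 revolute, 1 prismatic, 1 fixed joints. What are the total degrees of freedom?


Given: serial robot with 1 revolute, 1 prismatic, 1 fixed joints
DOF contribution per joint type: revolute=1, prismatic=1, spherical=3, fixed=0
DOF = 1*1 + 1*1 + 1*0
DOF = 2

2


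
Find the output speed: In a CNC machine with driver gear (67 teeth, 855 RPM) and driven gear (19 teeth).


Given: N1 = 67 teeth, w1 = 855 RPM, N2 = 19 teeth
Using N1*w1 = N2*w2
w2 = N1*w1 / N2
w2 = 67*855 / 19
w2 = 57285 / 19
w2 = 3015 RPM

3015 RPM


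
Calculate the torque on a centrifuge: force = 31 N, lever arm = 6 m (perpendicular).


Given: F = 31 N, r = 6 m, angle = 90 deg (perpendicular)
Using tau = F * r * sin(90)
sin(90) = 1
tau = 31 * 6 * 1
tau = 186 Nm

186 Nm


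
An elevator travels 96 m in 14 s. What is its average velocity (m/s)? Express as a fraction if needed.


Given: distance d = 96 m, time t = 14 s
Using v = d / t
v = 96 / 14
v = 48/7 m/s

48/7 m/s


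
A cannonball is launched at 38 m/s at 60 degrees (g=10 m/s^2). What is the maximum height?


Given: v0 = 38 m/s, theta = 60 deg, g = 10 m/s^2
sin^2(60) = 3/4
Using H = v0^2 * sin^2(theta) / (2*g)
H = 38^2 * 3/4 / (2*10)
H = 1444 * 3/4 / 20
H = 1083 / 20
H = 1083/20 m

1083/20 m


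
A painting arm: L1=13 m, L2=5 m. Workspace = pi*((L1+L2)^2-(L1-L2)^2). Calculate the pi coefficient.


Given: L1 = 13, L2 = 5
(L1+L2)^2 = (18)^2 = 324
(L1-L2)^2 = (8)^2 = 64
Difference = 324 - 64 = 260
This equals 4*L1*L2 = 4*13*5 = 260
Workspace area = 260*pi

260


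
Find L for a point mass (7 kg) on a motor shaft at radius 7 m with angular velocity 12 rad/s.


Given: m = 7 kg, r = 7 m, omega = 12 rad/s
For a point mass: I = m*r^2
I = 7*7^2 = 7*49 = 343
L = I*omega = 343*12
L = 4116 kg*m^2/s

4116 kg*m^2/s


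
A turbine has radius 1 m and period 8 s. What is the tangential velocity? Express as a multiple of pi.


Given: radius r = 1 m, period T = 8 s
Using v = 2*pi*r / T
v = 2*pi*1 / 8
v = 2*pi / 8
v = 1/4*pi m/s

1/4*pi m/s


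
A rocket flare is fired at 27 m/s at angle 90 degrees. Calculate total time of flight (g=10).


Given: v0 = 27 m/s, theta = 90 deg, g = 10 m/s^2
sin(90) = 1
Using T = 2*v0*sin(theta) / g
T = 2*27*1 / 10
T = 54 / 10
T = 27/5 s

27/5 s


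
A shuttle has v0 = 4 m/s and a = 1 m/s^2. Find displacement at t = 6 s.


Given: v0 = 4 m/s, a = 1 m/s^2, t = 6 s
Using s = v0*t + (1/2)*a*t^2
s = 4*6 + (1/2)*1*6^2
s = 24 + (1/2)*36
s = 24 + 18
s = 42

42 m


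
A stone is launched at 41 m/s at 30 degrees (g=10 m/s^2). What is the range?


Given: v0 = 41 m/s, theta = 30 deg, g = 10 m/s^2
sin(2*30) = sin(60) = sqrt(3)/2
Using R = v0^2 * sin(2*theta) / g
R = 41^2 * (sqrt(3)/2) / 10
R = 1681 * sqrt(3) / 20
R = 1681/20*sqrt(3) m

1681/20*sqrt(3) m


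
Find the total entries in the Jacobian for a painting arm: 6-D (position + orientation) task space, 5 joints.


Given: task space dimension = 6, joints = 5
Jacobian is a 6 x 5 matrix
Total entries = rows * columns
Total = 6 * 5
Total = 30

30


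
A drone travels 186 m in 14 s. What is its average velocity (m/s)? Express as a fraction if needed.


Given: distance d = 186 m, time t = 14 s
Using v = d / t
v = 186 / 14
v = 93/7 m/s

93/7 m/s


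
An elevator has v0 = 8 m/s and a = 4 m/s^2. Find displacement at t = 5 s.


Given: v0 = 8 m/s, a = 4 m/s^2, t = 5 s
Using s = v0*t + (1/2)*a*t^2
s = 8*5 + (1/2)*4*5^2
s = 40 + (1/2)*100
s = 40 + 50
s = 90

90 m


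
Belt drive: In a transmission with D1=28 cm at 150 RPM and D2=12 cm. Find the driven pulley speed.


Given: D1 = 28 cm, w1 = 150 RPM, D2 = 12 cm
Using D1*w1 = D2*w2
w2 = D1*w1 / D2
w2 = 28*150 / 12
w2 = 4200 / 12
w2 = 350 RPM

350 RPM


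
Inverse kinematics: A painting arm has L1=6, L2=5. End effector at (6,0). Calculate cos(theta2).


Given: L1 = 6, L2 = 5, target (x, y) = (6, 0)
Using cos(theta2) = (x^2 + y^2 - L1^2 - L2^2) / (2*L1*L2)
x^2 + y^2 = 6^2 + 0 = 36
L1^2 + L2^2 = 36 + 25 = 61
Numerator = 36 - 61 = -25
Denominator = 2*6*5 = 60
cos(theta2) = -25/60 = -5/12

-5/12


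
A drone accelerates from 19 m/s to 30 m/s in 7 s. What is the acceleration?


Given: initial velocity v0 = 19 m/s, final velocity v = 30 m/s, time t = 7 s
Using a = (v - v0) / t
a = (30 - 19) / 7
a = 11 / 7
a = 11/7 m/s^2

11/7 m/s^2


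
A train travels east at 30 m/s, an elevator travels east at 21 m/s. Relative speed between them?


Given: v_A = 30 m/s east, v_B = 21 m/s east
Both move in the same direction; relative speed = |v_A - v_B|
|30 - 21| = |9|
= 9 m/s

9 m/s


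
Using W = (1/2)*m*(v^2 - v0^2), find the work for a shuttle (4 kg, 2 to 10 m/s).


Given: m = 4 kg, v0 = 2 m/s, v = 10 m/s
Using W = (1/2)*m*(v^2 - v0^2)
v^2 = 10^2 = 100
v0^2 = 2^2 = 4
v^2 - v0^2 = 100 - 4 = 96
W = (1/2)*4*96 = 192 J

192 J


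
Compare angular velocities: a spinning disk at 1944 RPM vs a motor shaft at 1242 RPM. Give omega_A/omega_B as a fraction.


Given: RPM_A = 1944, RPM_B = 1242
omega = 2*pi*RPM/60, so omega_A/omega_B = RPM_A / RPM_B
omega_A/omega_B = 1944 / 1242
omega_A/omega_B = 36/23

36/23


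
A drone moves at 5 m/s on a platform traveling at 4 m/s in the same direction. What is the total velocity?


Given: object velocity = 5 m/s, platform velocity = 4 m/s (same direction)
Using classical velocity addition: v_total = v_object + v_platform
v_total = 5 + 4
v_total = 9 m/s

9 m/s


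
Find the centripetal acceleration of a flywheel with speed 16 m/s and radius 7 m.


Given: v = 16 m/s, r = 7 m
Using a_c = v^2 / r
a_c = 16^2 / 7
a_c = 256 / 7
a_c = 256/7 m/s^2

256/7 m/s^2


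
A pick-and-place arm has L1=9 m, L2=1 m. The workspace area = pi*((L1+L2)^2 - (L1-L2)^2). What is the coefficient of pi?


Given: L1 = 9, L2 = 1
(L1+L2)^2 = (10)^2 = 100
(L1-L2)^2 = (8)^2 = 64
Difference = 100 - 64 = 36
This equals 4*L1*L2 = 4*9*1 = 36
Workspace area = 36*pi

36


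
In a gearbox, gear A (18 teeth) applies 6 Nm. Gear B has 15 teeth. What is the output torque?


Given: N1 = 18, N2 = 15, T1 = 6 Nm
Using T2/T1 = N2/N1
T2 = T1 * N2 / N1
T2 = 6 * 15 / 18
T2 = 90 / 18
T2 = 5 Nm

5 Nm


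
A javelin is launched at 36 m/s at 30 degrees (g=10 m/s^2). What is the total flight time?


Given: v0 = 36 m/s, theta = 30 deg, g = 10 m/s^2
sin(30) = 1/2
Using T = 2*v0*sin(theta) / g
T = 2*36*1/2 / 10
T = 36 / 10
T = 18/5 s

18/5 s


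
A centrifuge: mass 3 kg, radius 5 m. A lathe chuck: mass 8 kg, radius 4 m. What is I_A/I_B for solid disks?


Given: M1=3 kg, R1=5 m, M2=8 kg, R2=4 m
For a disk: I = (1/2)*M*R^2, so I_A/I_B = (M1*R1^2)/(M2*R2^2)
M1*R1^2 = 3*25 = 75
M2*R2^2 = 8*16 = 128
I_A/I_B = 75/128 = 75/128

75/128


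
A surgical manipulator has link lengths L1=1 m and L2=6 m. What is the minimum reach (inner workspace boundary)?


Given: L1 = 1 m, L2 = 6 m
For a 2-link planar arm, min reach = |L1 - L2| (second link folded back)
Min reach = |1 - 6|
Min reach = 5 m

5 m


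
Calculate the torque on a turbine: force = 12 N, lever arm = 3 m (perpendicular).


Given: F = 12 N, r = 3 m, angle = 90 deg (perpendicular)
Using tau = F * r * sin(90)
sin(90) = 1
tau = 12 * 3 * 1
tau = 36 Nm

36 Nm


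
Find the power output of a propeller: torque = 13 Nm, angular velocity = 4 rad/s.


Given: tau = 13 Nm, omega = 4 rad/s
Using P = tau * omega
P = 13 * 4
P = 52 W

52 W


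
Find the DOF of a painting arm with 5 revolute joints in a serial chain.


Given: serial robot with 5 revolute joints
DOF contribution per joint type: revolute=1, prismatic=1, spherical=3, fixed=0
DOF = 5*1
DOF = 5

5


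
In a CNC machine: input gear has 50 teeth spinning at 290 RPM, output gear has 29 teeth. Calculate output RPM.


Given: N1 = 50 teeth, w1 = 290 RPM, N2 = 29 teeth
Using N1*w1 = N2*w2
w2 = N1*w1 / N2
w2 = 50*290 / 29
w2 = 14500 / 29
w2 = 500 RPM

500 RPM


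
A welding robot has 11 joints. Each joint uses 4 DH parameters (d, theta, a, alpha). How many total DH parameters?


Given: 11 joints, 4 DH parameters per joint (d, theta, a, alpha)
Total DH parameters = number_of_joints * 4
Total = 11 * 4
Total = 44

44


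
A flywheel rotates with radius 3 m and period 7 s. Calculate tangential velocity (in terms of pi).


Given: radius r = 3 m, period T = 7 s
Using v = 2*pi*r / T
v = 2*pi*3 / 7
v = 6*pi / 7
v = 6/7*pi m/s

6/7*pi m/s


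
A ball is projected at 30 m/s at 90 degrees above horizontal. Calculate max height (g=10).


Given: v0 = 30 m/s, theta = 90 deg, g = 10 m/s^2
sin^2(90) = 1
Using H = v0^2 * sin^2(theta) / (2*g)
H = 30^2 * 1 / (2*10)
H = 900 * 1 / 20
H = 900 / 20
H = 45 m

45 m


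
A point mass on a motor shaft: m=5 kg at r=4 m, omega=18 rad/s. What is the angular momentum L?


Given: m = 5 kg, r = 4 m, omega = 18 rad/s
For a point mass: I = m*r^2
I = 5*4^2 = 5*16 = 80
L = I*omega = 80*18
L = 1440 kg*m^2/s

1440 kg*m^2/s


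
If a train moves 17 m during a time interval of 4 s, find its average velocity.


Given: distance d = 17 m, time t = 4 s
Using v = d / t
v = 17 / 4
v = 17/4 m/s

17/4 m/s


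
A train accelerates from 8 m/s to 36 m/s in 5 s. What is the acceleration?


Given: initial velocity v0 = 8 m/s, final velocity v = 36 m/s, time t = 5 s
Using a = (v - v0) / t
a = (36 - 8) / 5
a = 28 / 5
a = 28/5 m/s^2

28/5 m/s^2


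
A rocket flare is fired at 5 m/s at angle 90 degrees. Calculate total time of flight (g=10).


Given: v0 = 5 m/s, theta = 90 deg, g = 10 m/s^2
sin(90) = 1
Using T = 2*v0*sin(theta) / g
T = 2*5*1 / 10
T = 10 / 10
T = 1 s

1 s


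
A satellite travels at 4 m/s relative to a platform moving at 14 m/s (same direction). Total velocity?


Given: object velocity = 4 m/s, platform velocity = 14 m/s (same direction)
Using classical velocity addition: v_total = v_object + v_platform
v_total = 4 + 14
v_total = 18 m/s

18 m/s


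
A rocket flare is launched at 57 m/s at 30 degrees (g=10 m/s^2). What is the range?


Given: v0 = 57 m/s, theta = 30 deg, g = 10 m/s^2
sin(2*30) = sin(60) = sqrt(3)/2
Using R = v0^2 * sin(2*theta) / g
R = 57^2 * (sqrt(3)/2) / 10
R = 3249 * sqrt(3) / 20
R = 3249/20*sqrt(3) m

3249/20*sqrt(3) m


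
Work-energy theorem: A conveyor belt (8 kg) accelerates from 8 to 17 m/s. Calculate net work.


Given: m = 8 kg, v0 = 8 m/s, v = 17 m/s
Using W = (1/2)*m*(v^2 - v0^2)
v^2 = 17^2 = 289
v0^2 = 8^2 = 64
v^2 - v0^2 = 289 - 64 = 225
W = (1/2)*8*225 = 900 J

900 J


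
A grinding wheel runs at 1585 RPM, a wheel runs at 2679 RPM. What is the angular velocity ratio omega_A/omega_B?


Given: RPM_A = 1585, RPM_B = 2679
omega = 2*pi*RPM/60, so omega_A/omega_B = RPM_A / RPM_B
omega_A/omega_B = 1585 / 2679
omega_A/omega_B = 1585/2679

1585/2679


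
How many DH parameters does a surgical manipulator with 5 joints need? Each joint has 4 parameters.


Given: 5 joints, 4 DH parameters per joint (d, theta, a, alpha)
Total DH parameters = number_of_joints * 4
Total = 5 * 4
Total = 20

20


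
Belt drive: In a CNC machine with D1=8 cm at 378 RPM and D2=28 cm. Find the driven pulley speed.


Given: D1 = 8 cm, w1 = 378 RPM, D2 = 28 cm
Using D1*w1 = D2*w2
w2 = D1*w1 / D2
w2 = 8*378 / 28
w2 = 3024 / 28
w2 = 108 RPM

108 RPM


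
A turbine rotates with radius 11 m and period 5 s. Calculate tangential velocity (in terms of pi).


Given: radius r = 11 m, period T = 5 s
Using v = 2*pi*r / T
v = 2*pi*11 / 5
v = 22*pi / 5
v = 22/5*pi m/s

22/5*pi m/s


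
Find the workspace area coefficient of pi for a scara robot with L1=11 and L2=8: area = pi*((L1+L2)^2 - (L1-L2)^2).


Given: L1 = 11, L2 = 8
(L1+L2)^2 = (19)^2 = 361
(L1-L2)^2 = (3)^2 = 9
Difference = 361 - 9 = 352
This equals 4*L1*L2 = 4*11*8 = 352
Workspace area = 352*pi

352


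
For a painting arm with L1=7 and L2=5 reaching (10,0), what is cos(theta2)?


Given: L1 = 7, L2 = 5, target (x, y) = (10, 0)
Using cos(theta2) = (x^2 + y^2 - L1^2 - L2^2) / (2*L1*L2)
x^2 + y^2 = 10^2 + 0 = 100
L1^2 + L2^2 = 49 + 25 = 74
Numerator = 100 - 74 = 26
Denominator = 2*7*5 = 70
cos(theta2) = 26/70 = 13/35

13/35


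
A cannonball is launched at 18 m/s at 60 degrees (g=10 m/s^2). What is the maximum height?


Given: v0 = 18 m/s, theta = 60 deg, g = 10 m/s^2
sin^2(60) = 3/4
Using H = v0^2 * sin^2(theta) / (2*g)
H = 18^2 * 3/4 / (2*10)
H = 324 * 3/4 / 20
H = 243 / 20
H = 243/20 m

243/20 m


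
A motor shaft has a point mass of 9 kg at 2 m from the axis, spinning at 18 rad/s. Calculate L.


Given: m = 9 kg, r = 2 m, omega = 18 rad/s
For a point mass: I = m*r^2
I = 9*2^2 = 9*4 = 36
L = I*omega = 36*18
L = 648 kg*m^2/s

648 kg*m^2/s


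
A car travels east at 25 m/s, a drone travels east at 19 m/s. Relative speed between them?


Given: v_A = 25 m/s east, v_B = 19 m/s east
Both move in the same direction; relative speed = |v_A - v_B|
|25 - 19| = |6|
= 6 m/s

6 m/s


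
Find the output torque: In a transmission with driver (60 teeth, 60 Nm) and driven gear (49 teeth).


Given: N1 = 60, N2 = 49, T1 = 60 Nm
Using T2/T1 = N2/N1
T2 = T1 * N2 / N1
T2 = 60 * 49 / 60
T2 = 2940 / 60
T2 = 49 Nm

49 Nm


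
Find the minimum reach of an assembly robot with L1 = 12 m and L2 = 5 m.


Given: L1 = 12 m, L2 = 5 m
For a 2-link planar arm, min reach = |L1 - L2| (second link folded back)
Min reach = |12 - 5|
Min reach = 7 m

7 m


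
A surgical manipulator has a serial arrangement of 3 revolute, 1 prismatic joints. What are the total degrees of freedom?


Given: serial robot with 3 revolute, 1 prismatic joints
DOF contribution per joint type: revolute=1, prismatic=1, spherical=3, fixed=0
DOF = 3*1 + 1*1
DOF = 4

4


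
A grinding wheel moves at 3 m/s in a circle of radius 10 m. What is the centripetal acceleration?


Given: v = 3 m/s, r = 10 m
Using a_c = v^2 / r
a_c = 3^2 / 10
a_c = 9 / 10
a_c = 9/10 m/s^2

9/10 m/s^2


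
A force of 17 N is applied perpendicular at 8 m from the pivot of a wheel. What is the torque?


Given: F = 17 N, r = 8 m, angle = 90 deg (perpendicular)
Using tau = F * r * sin(90)
sin(90) = 1
tau = 17 * 8 * 1
tau = 136 Nm

136 Nm


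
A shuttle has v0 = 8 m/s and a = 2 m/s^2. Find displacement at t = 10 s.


Given: v0 = 8 m/s, a = 2 m/s^2, t = 10 s
Using s = v0*t + (1/2)*a*t^2
s = 8*10 + (1/2)*2*10^2
s = 80 + (1/2)*200
s = 80 + 100
s = 180

180 m


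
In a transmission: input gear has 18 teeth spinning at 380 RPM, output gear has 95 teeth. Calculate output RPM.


Given: N1 = 18 teeth, w1 = 380 RPM, N2 = 95 teeth
Using N1*w1 = N2*w2
w2 = N1*w1 / N2
w2 = 18*380 / 95
w2 = 6840 / 95
w2 = 72 RPM

72 RPM


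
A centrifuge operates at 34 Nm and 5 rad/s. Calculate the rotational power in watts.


Given: tau = 34 Nm, omega = 5 rad/s
Using P = tau * omega
P = 34 * 5
P = 170 W

170 W


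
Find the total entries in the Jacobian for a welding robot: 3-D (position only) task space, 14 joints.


Given: task space dimension = 3, joints = 14
Jacobian is a 3 x 14 matrix
Total entries = rows * columns
Total = 3 * 14
Total = 42

42


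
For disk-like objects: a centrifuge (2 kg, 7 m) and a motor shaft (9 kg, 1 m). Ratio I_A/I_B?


Given: M1=2 kg, R1=7 m, M2=9 kg, R2=1 m
For a disk: I = (1/2)*M*R^2, so I_A/I_B = (M1*R1^2)/(M2*R2^2)
M1*R1^2 = 2*49 = 98
M2*R2^2 = 9*1 = 9
I_A/I_B = 98/9 = 98/9

98/9


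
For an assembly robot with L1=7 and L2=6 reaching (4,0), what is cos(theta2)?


Given: L1 = 7, L2 = 6, target (x, y) = (4, 0)
Using cos(theta2) = (x^2 + y^2 - L1^2 - L2^2) / (2*L1*L2)
x^2 + y^2 = 4^2 + 0 = 16
L1^2 + L2^2 = 49 + 36 = 85
Numerator = 16 - 85 = -69
Denominator = 2*7*6 = 84
cos(theta2) = -69/84 = -23/28

-23/28


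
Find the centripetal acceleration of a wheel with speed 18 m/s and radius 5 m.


Given: v = 18 m/s, r = 5 m
Using a_c = v^2 / r
a_c = 18^2 / 5
a_c = 324 / 5
a_c = 324/5 m/s^2

324/5 m/s^2


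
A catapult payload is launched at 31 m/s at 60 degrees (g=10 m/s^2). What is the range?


Given: v0 = 31 m/s, theta = 60 deg, g = 10 m/s^2
sin(2*60) = sin(120) = sqrt(3)/2
Using R = v0^2 * sin(2*theta) / g
R = 31^2 * (sqrt(3)/2) / 10
R = 961 * sqrt(3) / 20
R = 961/20*sqrt(3) m

961/20*sqrt(3) m


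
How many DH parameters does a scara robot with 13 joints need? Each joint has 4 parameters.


Given: 13 joints, 4 DH parameters per joint (d, theta, a, alpha)
Total DH parameters = number_of_joints * 4
Total = 13 * 4
Total = 52

52


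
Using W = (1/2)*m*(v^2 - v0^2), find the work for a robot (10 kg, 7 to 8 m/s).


Given: m = 10 kg, v0 = 7 m/s, v = 8 m/s
Using W = (1/2)*m*(v^2 - v0^2)
v^2 = 8^2 = 64
v0^2 = 7^2 = 49
v^2 - v0^2 = 64 - 49 = 15
W = (1/2)*10*15 = 75 J

75 J


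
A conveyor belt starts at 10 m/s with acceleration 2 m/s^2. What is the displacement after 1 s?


Given: v0 = 10 m/s, a = 2 m/s^2, t = 1 s
Using s = v0*t + (1/2)*a*t^2
s = 10*1 + (1/2)*2*1^2
s = 10 + (1/2)*2
s = 10 + 1
s = 11

11 m


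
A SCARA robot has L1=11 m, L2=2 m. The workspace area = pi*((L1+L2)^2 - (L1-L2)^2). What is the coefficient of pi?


Given: L1 = 11, L2 = 2
(L1+L2)^2 = (13)^2 = 169
(L1-L2)^2 = (9)^2 = 81
Difference = 169 - 81 = 88
This equals 4*L1*L2 = 4*11*2 = 88
Workspace area = 88*pi

88


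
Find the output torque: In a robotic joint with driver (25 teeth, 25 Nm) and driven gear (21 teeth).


Given: N1 = 25, N2 = 21, T1 = 25 Nm
Using T2/T1 = N2/N1
T2 = T1 * N2 / N1
T2 = 25 * 21 / 25
T2 = 525 / 25
T2 = 21 Nm

21 Nm
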